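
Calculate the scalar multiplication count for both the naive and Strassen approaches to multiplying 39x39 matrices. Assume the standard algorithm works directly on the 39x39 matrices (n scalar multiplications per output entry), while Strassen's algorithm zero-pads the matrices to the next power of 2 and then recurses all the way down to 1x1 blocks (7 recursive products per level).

Matrix multiplication for 39x39 matrices:

Strassen's algorithm requires power-of-2 dimensions. Pad 39x39 to 64x64 (next power of 2).

Standard algorithm: 39^3 = 59319 multiplications
Strassen's algorithm: 7^(log2(64)) = 7^6 = 117649 multiplications
Difference: 59319 - 117649 = -58330 (Strassen uses MORE here due to padding overhead — for small or just-over-power-of-2 n, padding can outweigh the per-level savings)

Standard: 59319 multiplications (39^3). Strassen: 117649 multiplications (7^6, after padding to 64x64). Strassen reduces 8 recursive multiplications to 7 at each level.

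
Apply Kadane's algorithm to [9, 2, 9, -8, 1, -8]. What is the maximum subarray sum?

Using Kadane's algorithm on [9, 2, 9, -8, 1, -8]:

Scanning through the array:
Position 1 (value 2): max_ending_here = 11, max_so_far = 11
Position 2 (value 9): max_ending_here = 20, max_so_far = 20
Position 3 (value -8): max_ending_here = 12, max_so_far = 20
Position 4 (value 1): max_ending_here = 13, max_so_far = 20
Position 5 (value -8): max_ending_here = 5, max_so_far = 20

Maximum subarray: [9, 2, 9]
Maximum sum: 20

The maximum subarray is [9, 2, 9] with sum 20. This subarray runs from index 0 to index 2.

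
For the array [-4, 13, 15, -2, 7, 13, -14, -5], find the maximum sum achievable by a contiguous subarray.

Using Kadane's algorithm on [-4, 13, 15, -2, 7, 13, -14, -5]:

Scanning through the array:
Position 1 (value 13): max_ending_here = 13, max_so_far = 13
Position 2 (value 15): max_ending_here = 28, max_so_far = 28
Position 3 (value -2): max_ending_here = 26, max_so_far = 28
Position 4 (value 7): max_ending_here = 33, max_so_far = 33
Position 5 (value 13): max_ending_here = 46, max_so_far = 46
Position 6 (value -14): max_ending_here = 32, max_so_far = 46
Position 7 (value -5): max_ending_here = 27, max_so_far = 46

Maximum subarray: [13, 15, -2, 7, 13]
Maximum sum: 46

The maximum subarray is [13, 15, -2, 7, 13] with sum 46. This subarray runs from index 1 to index 5.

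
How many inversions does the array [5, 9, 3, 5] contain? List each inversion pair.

Finding inversions in [5, 9, 3, 5]:

(0, 2): arr[0]=5 > arr[2]=3
(1, 2): arr[1]=9 > arr[2]=3
(1, 3): arr[1]=9 > arr[3]=5

Total inversions: 3

The array has 3 inversion(s): (0,2), (1,2), (1,3). Each pair (i,j) satisfies i < j and arr[i] > arr[j].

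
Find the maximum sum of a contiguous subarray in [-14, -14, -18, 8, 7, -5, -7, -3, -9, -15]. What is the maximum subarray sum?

Using Kadane's algorithm on [-14, -14, -18, 8, 7, -5, -7, -3, -9, -15]:

Scanning through the array:
Position 1 (value -14): max_ending_here = -14, max_so_far = -14
Position 2 (value -18): max_ending_here = -18, max_so_far = -14
Position 3 (value 8): max_ending_here = 8, max_so_far = 8
Position 4 (value 7): max_ending_here = 15, max_so_far = 15
Position 5 (value -5): max_ending_here = 10, max_so_far = 15
Position 6 (value -7): max_ending_here = 3, max_so_far = 15
Position 7 (value -3): max_ending_here = 0, max_so_far = 15
Position 8 (value -9): max_ending_here = -9, max_so_far = 15
Position 9 (value -15): max_ending_here = -15, max_so_far = 15

Maximum subarray: [8, 7]
Maximum sum: 15

The maximum subarray is [8, 7] with sum 15. This subarray runs from index 3 to index 4.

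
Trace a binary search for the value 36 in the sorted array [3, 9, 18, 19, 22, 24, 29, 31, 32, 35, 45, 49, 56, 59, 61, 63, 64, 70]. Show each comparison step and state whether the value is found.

Binary search for 36 in [3, 9, 18, 19, 22, 24, 29, 31, 32, 35, 45, 49, 56, 59, 61, 63, 64, 70]:

lo=0, hi=17, mid=8, arr[mid]=32 -> 32 < 36, search right half
lo=9, hi=17, mid=13, arr[mid]=59 -> 59 > 36, search left half
lo=9, hi=12, mid=10, arr[mid]=45 -> 45 > 36, search left half
lo=9, hi=9, mid=9, arr[mid]=35 -> 35 < 36, search right half
lo=10 > hi=9, target 36 not found

Binary search determines that 36 is not in the array after 4 comparisons. The search space was exhausted without finding the target.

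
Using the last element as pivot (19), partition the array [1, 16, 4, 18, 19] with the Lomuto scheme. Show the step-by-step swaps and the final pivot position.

Lomuto partition with pivot = 19:

Initial array: [1, 16, 4, 18, 19]

arr[0]=1 <= 19: swap with position 0, array becomes [1, 16, 4, 18, 19]
arr[1]=16 <= 19: swap with position 1, array becomes [1, 16, 4, 18, 19]
arr[2]=4 <= 19: swap with position 2, array becomes [1, 16, 4, 18, 19]
arr[3]=18 <= 19: swap with position 3, array becomes [1, 16, 4, 18, 19]

Place pivot at position 4: [1, 16, 4, 18, 19]
Pivot position: 4

After partitioning with pivot 19, the array becomes [1, 16, 4, 18, 19]. The pivot is placed at index 4. All elements to the left of the pivot are <= 19, and all elements to the right are > 19.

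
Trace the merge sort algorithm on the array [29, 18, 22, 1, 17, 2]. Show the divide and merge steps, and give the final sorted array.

Merge sort trace:

Split: [29, 18, 22, 1, 17, 2] -> [29, 18, 22] and [1, 17, 2]
  Split: [29, 18, 22] -> [29] and [18, 22]
    Split: [18, 22] -> [18] and [22]
    Merge: [18] + [22] -> [18, 22]
  Merge: [29] + [18, 22] -> [18, 22, 29]
  Split: [1, 17, 2] -> [1] and [17, 2]
    Split: [17, 2] -> [17] and [2]
    Merge: [17] + [2] -> [2, 17]
  Merge: [1] + [2, 17] -> [1, 2, 17]
Merge: [18, 22, 29] + [1, 2, 17] -> [1, 2, 17, 18, 22, 29]

Final sorted array: [1, 2, 17, 18, 22, 29]

The merge sort proceeds by recursively splitting the array and merging sorted halves.
After all merges, the sorted array is [1, 2, 17, 18, 22, 29].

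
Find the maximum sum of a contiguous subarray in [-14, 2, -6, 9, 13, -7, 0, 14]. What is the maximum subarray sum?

Using Kadane's algorithm on [-14, 2, -6, 9, 13, -7, 0, 14]:

Scanning through the array:
Position 1 (value 2): max_ending_here = 2, max_so_far = 2
Position 2 (value -6): max_ending_here = -4, max_so_far = 2
Position 3 (value 9): max_ending_here = 9, max_so_far = 9
Position 4 (value 13): max_ending_here = 22, max_so_far = 22
Position 5 (value -7): max_ending_here = 15, max_so_far = 22
Position 6 (value 0): max_ending_here = 15, max_so_far = 22
Position 7 (value 14): max_ending_here = 29, max_so_far = 29

Maximum subarray: [9, 13, -7, 0, 14]
Maximum sum: 29

The maximum subarray is [9, 13, -7, 0, 14] with sum 29. This subarray runs from index 3 to index 7.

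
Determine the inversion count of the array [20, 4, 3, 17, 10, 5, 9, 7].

Finding inversions in [20, 4, 3, 17, 10, 5, 9, 7]:

(0, 1): arr[0]=20 > arr[1]=4
(0, 2): arr[0]=20 > arr[2]=3
(0, 3): arr[0]=20 > arr[3]=17
(0, 4): arr[0]=20 > arr[4]=10
(0, 5): arr[0]=20 > arr[5]=5
(0, 6): arr[0]=20 > arr[6]=9
(0, 7): arr[0]=20 > arr[7]=7
(1, 2): arr[1]=4 > arr[2]=3
(3, 4): arr[3]=17 > arr[4]=10
(3, 5): arr[3]=17 > arr[5]=5
(3, 6): arr[3]=17 > arr[6]=9
(3, 7): arr[3]=17 > arr[7]=7
(4, 5): arr[4]=10 > arr[5]=5
(4, 6): arr[4]=10 > arr[6]=9
(4, 7): arr[4]=10 > arr[7]=7
(6, 7): arr[6]=9 > arr[7]=7

Total inversions: 16

The array has 16 inversion(s): (0,1), (0,2), (0,3), (0,4), (0,5), (0,6), (0,7), (1,2), (3,4), (3,5), (3,6), (3,7), (4,5), (4,6), (4,7), (6,7). Each pair (i,j) satisfies i < j and arr[i] > arr[j].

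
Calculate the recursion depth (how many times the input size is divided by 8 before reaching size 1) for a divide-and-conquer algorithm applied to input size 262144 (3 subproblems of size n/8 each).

For divide and conquer with division factor 8:

Problem sizes at each level:
Level 0: 262144
Level 1: 32768
Level 2: 4096
Level 3: 512
Level 4: 64
Level 5: 8
Level 6: 1

The root is level 0 and the size-1 base case is level 6 (the tree spans levels 0 through 6, i.e. 7 levels counting the root), so the depth is the number of divisions: log_8(262144) = 6

The recursion tree depth is log_8(262144) = 6. At each level, the problem size is divided by 8, so it takes 6 divisions to reduce to a base case of size 1. The algorithm makes 3 recursive calls at each level.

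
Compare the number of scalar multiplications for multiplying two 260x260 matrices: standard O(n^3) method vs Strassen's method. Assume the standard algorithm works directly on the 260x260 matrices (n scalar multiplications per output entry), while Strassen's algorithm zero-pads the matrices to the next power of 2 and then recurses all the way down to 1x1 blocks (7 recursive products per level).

Matrix multiplication for 260x260 matrices:

Strassen's algorithm requires power-of-2 dimensions. Pad 260x260 to 512x512 (next power of 2).

Standard algorithm: 260^3 = 17576000 multiplications
Strassen's algorithm: 7^(log2(512)) = 7^9 = 40353607 multiplications
Difference: 17576000 - 40353607 = -22777607 (Strassen uses MORE here due to padding overhead — for small or just-over-power-of-2 n, padding can outweigh the per-level savings)

Standard: 17576000 multiplications (260^3). Strassen: 40353607 multiplications (7^9, after padding to 512x512). Strassen reduces 8 recursive multiplications to 7 at each level.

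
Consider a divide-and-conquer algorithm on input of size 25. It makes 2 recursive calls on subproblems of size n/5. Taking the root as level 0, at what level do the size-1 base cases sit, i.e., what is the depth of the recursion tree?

For divide and conquer with division factor 5:

Problem sizes at each level:
Level 0: 25
Level 1: 5
Level 2: 1

The root is level 0 and the size-1 base case is level 2 (the tree spans levels 0 through 2, i.e. 3 levels counting the root), so the depth is the number of divisions: log_5(25) = 2

The recursion tree depth is log_5(25) = 2. At each level, the problem size is divided by 5, so it takes 2 divisions to reduce to a base case of size 1. The algorithm makes 2 recursive calls at each level.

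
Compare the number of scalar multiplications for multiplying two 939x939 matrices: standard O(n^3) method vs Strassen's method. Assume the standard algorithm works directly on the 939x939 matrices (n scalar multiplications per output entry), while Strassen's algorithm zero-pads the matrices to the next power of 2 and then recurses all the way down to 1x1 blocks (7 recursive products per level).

Matrix multiplication for 939x939 matrices:

Strassen's algorithm requires power-of-2 dimensions. Pad 939x939 to 1024x1024 (next power of 2).

Standard algorithm: 939^3 = 827936019 multiplications
Strassen's algorithm: 7^(log2(1024)) = 7^10 = 282475249 multiplications
Savings: 827936019 - 282475249 = 545460770 multiplications

Standard: 827936019 multiplications (939^3). Strassen: 282475249 multiplications (7^10, after padding to 1024x1024). Strassen reduces 8 recursive multiplications to 7 at each level.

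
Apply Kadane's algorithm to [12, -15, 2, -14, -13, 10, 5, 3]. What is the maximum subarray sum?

Using Kadane's algorithm on [12, -15, 2, -14, -13, 10, 5, 3]:

Scanning through the array:
Position 1 (value -15): max_ending_here = -3, max_so_far = 12
Position 2 (value 2): max_ending_here = 2, max_so_far = 12
Position 3 (value -14): max_ending_here = -12, max_so_far = 12
Position 4 (value -13): max_ending_here = -13, max_so_far = 12
Position 5 (value 10): max_ending_here = 10, max_so_far = 12
Position 6 (value 5): max_ending_here = 15, max_so_far = 15
Position 7 (value 3): max_ending_here = 18, max_so_far = 18

Maximum subarray: [10, 5, 3]
Maximum sum: 18

The maximum subarray is [10, 5, 3] with sum 18. This subarray runs from index 5 to index 7.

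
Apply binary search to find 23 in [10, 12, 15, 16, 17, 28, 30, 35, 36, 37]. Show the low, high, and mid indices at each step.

Binary search for 23 in [10, 12, 15, 16, 17, 28, 30, 35, 36, 37]:

lo=0, hi=9, mid=4, arr[mid]=17 -> 17 < 23, search right half
lo=5, hi=9, mid=7, arr[mid]=35 -> 35 > 23, search left half
lo=5, hi=6, mid=5, arr[mid]=28 -> 28 > 23, search left half
lo=5 > hi=4, target 23 not found

Binary search determines that 23 is not in the array after 3 comparisons. The search space was exhausted without finding the target.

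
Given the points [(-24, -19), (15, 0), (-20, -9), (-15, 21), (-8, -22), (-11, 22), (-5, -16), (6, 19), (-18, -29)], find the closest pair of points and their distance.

Computing all pairwise distances among 9 points:

d((-24, -19), (15, 0)) = 43.382
d((-24, -19), (-20, -9)) = 10.7703
d((-24, -19), (-15, 21)) = 41.0
d((-24, -19), (-8, -22)) = 16.2788
d((-24, -19), (-11, 22)) = 43.0116
d((-24, -19), (-5, -16)) = 19.2354
d((-24, -19), (6, 19)) = 48.4149
d((-24, -19), (-18, -29)) = 11.6619
d((15, 0), (-20, -9)) = 36.1386
d((15, 0), (-15, 21)) = 36.6197
d((15, 0), (-8, -22)) = 31.8277
d((15, 0), (-11, 22)) = 34.0588
d((15, 0), (-5, -16)) = 25.6125
d((15, 0), (6, 19)) = 21.0238
d((15, 0), (-18, -29)) = 43.9318
d((-20, -9), (-15, 21)) = 30.4138
d((-20, -9), (-8, -22)) = 17.6918
d((-20, -9), (-11, 22)) = 32.28
d((-20, -9), (-5, -16)) = 16.5529
d((-20, -9), (6, 19)) = 38.2099
d((-20, -9), (-18, -29)) = 20.0998
d((-15, 21), (-8, -22)) = 43.566
d((-15, 21), (-11, 22)) = 4.1231 <-- minimum
d((-15, 21), (-5, -16)) = 38.3275
d((-15, 21), (6, 19)) = 21.095
d((-15, 21), (-18, -29)) = 50.0899
d((-8, -22), (-11, 22)) = 44.1022
d((-8, -22), (-5, -16)) = 6.7082
d((-8, -22), (6, 19)) = 43.3244
d((-8, -22), (-18, -29)) = 12.2066
d((-11, 22), (-5, -16)) = 38.4708
d((-11, 22), (6, 19)) = 17.2627
d((-11, 22), (-18, -29)) = 51.4782
d((-5, -16), (6, 19)) = 36.6879
d((-5, -16), (-18, -29)) = 18.3848
d((6, 19), (-18, -29)) = 53.6656

Closest pair: (-15, 21) and (-11, 22) with distance 4.1231

The closest pair is (-15, 21) and (-11, 22) with Euclidean distance 4.1231. For 9 points, brute-force pairwise comparison is shown above. For large n, the divide-and-conquer algorithm (sort by x, recurse on halves, check the dividing strip) achieves O(n log n).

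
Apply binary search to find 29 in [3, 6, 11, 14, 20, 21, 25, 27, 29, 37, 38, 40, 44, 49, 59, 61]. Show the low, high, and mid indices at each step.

Binary search for 29 in [3, 6, 11, 14, 20, 21, 25, 27, 29, 37, 38, 40, 44, 49, 59, 61]:

lo=0, hi=15, mid=7, arr[mid]=27 -> 27 < 29, search right half
lo=8, hi=15, mid=11, arr[mid]=40 -> 40 > 29, search left half
lo=8, hi=10, mid=9, arr[mid]=37 -> 37 > 29, search left half
lo=8, hi=8, mid=8, arr[mid]=29 -> Found target at index 8!

Binary search finds 29 at index 8 after 4 comparisons. The search repeatedly halves the search space by comparing with the middle element.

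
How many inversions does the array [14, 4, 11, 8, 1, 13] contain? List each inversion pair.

Finding inversions in [14, 4, 11, 8, 1, 13]:

(0, 1): arr[0]=14 > arr[1]=4
(0, 2): arr[0]=14 > arr[2]=11
(0, 3): arr[0]=14 > arr[3]=8
(0, 4): arr[0]=14 > arr[4]=1
(0, 5): arr[0]=14 > arr[5]=13
(1, 4): arr[1]=4 > arr[4]=1
(2, 3): arr[2]=11 > arr[3]=8
(2, 4): arr[2]=11 > arr[4]=1
(3, 4): arr[3]=8 > arr[4]=1

Total inversions: 9

The array has 9 inversion(s): (0,1), (0,2), (0,3), (0,4), (0,5), (1,4), (2,3), (2,4), (3,4). Each pair (i,j) satisfies i < j and arr[i] > arr[j].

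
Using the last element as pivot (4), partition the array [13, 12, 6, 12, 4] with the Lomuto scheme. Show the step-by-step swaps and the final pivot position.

Lomuto partition with pivot = 4:

Initial array: [13, 12, 6, 12, 4]

arr[0]=13 > 4: no swap
arr[1]=12 > 4: no swap
arr[2]=6 > 4: no swap
arr[3]=12 > 4: no swap

Place pivot at position 0: [4, 12, 6, 12, 13]
Pivot position: 0

After partitioning with pivot 4, the array becomes [4, 12, 6, 12, 13]. The pivot is placed at index 0. All elements to the left of the pivot are <= 4, and all elements to the right are > 4.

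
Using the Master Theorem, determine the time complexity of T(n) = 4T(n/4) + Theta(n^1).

Master Theorem for T(n) = 4T(n/4) + O(n^1):

a = 4, b = 4, c = 1
log_b(a) = log_4(4) = 1.0000

Case 2: c = 1 = log_4(4) = 1.0000
T(n) = O(n^1 log n) = O(n log n)

For T(n) = 4T(n/4) + O(n^1): log_4(4) = 1.0000. This is Case 2 of the Master Theorem (c = log_b(a), equal work at all levels), giving O(n log n).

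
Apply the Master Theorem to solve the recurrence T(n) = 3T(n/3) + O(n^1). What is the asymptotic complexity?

Master Theorem for T(n) = 3T(n/3) + O(n^1):

a = 3, b = 3, c = 1
log_b(a) = log_3(3) = 1.0000

Case 2: c = 1 = log_3(3) = 1.0000
T(n) = O(n^1 log n) = O(n log n)

For T(n) = 3T(n/3) + O(n^1): log_3(3) = 1.0000. This is Case 2 of the Master Theorem (c = log_b(a), equal work at all levels), giving O(n log n).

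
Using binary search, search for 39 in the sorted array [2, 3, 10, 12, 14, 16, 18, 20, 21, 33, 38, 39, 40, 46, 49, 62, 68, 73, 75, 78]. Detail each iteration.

Binary search for 39 in [2, 3, 10, 12, 14, 16, 18, 20, 21, 33, 38, 39, 40, 46, 49, 62, 68, 73, 75, 78]:

lo=0, hi=19, mid=9, arr[mid]=33 -> 33 < 39, search right half
lo=10, hi=19, mid=14, arr[mid]=49 -> 49 > 39, search left half
lo=10, hi=13, mid=11, arr[mid]=39 -> Found target at index 11!

Binary search finds 39 at index 11 after 3 comparisons. The search repeatedly halves the search space by comparing with the middle element.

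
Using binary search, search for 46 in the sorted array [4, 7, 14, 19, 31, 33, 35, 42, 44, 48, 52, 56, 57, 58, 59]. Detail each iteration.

Binary search for 46 in [4, 7, 14, 19, 31, 33, 35, 42, 44, 48, 52, 56, 57, 58, 59]:

lo=0, hi=14, mid=7, arr[mid]=42 -> 42 < 46, search right half
lo=8, hi=14, mid=11, arr[mid]=56 -> 56 > 46, search left half
lo=8, hi=10, mid=9, arr[mid]=48 -> 48 > 46, search left half
lo=8, hi=8, mid=8, arr[mid]=44 -> 44 < 46, search right half
lo=9 > hi=8, target 46 not found

Binary search determines that 46 is not in the array after 4 comparisons. The search space was exhausted without finding the target.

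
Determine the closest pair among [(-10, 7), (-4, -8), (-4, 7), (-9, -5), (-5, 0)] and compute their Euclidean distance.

Computing all pairwise distances among 5 points:

d((-10, 7), (-4, -8)) = 16.1555
d((-10, 7), (-4, 7)) = 6.0
d((-10, 7), (-9, -5)) = 12.0416
d((-10, 7), (-5, 0)) = 8.6023
d((-4, -8), (-4, 7)) = 15.0
d((-4, -8), (-9, -5)) = 5.831 <-- minimum
d((-4, -8), (-5, 0)) = 8.0623
d((-4, 7), (-9, -5)) = 13.0
d((-4, 7), (-5, 0)) = 7.0711
d((-9, -5), (-5, 0)) = 6.4031

Closest pair: (-4, -8) and (-9, -5) with distance 5.831

The closest pair is (-4, -8) and (-9, -5) with Euclidean distance 5.831. For 5 points, brute-force pairwise comparison is shown above. For large n, the divide-and-conquer algorithm (sort by x, recurse on halves, check the dividing strip) achieves O(n log n).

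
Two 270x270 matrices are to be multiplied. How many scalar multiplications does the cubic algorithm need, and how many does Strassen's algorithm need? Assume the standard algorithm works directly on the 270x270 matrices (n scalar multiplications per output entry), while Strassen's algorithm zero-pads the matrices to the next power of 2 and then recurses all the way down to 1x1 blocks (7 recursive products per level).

Matrix multiplication for 270x270 matrices:

Strassen's algorithm requires power-of-2 dimensions. Pad 270x270 to 512x512 (next power of 2).

Standard algorithm: 270^3 = 19683000 multiplications
Strassen's algorithm: 7^(log2(512)) = 7^9 = 40353607 multiplications
Difference: 19683000 - 40353607 = -20670607 (Strassen uses MORE here due to padding overhead — for small or just-over-power-of-2 n, padding can outweigh the per-level savings)

Standard: 19683000 multiplications (270^3). Strassen: 40353607 multiplications (7^9, after padding to 512x512). Strassen reduces 8 recursive multiplications to 7 at each level.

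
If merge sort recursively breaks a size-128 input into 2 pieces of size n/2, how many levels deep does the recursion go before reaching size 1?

For divide and conquer with division factor 2:

Problem sizes at each level:
Level 0: 128
Level 1: 64
Level 2: 32
Level 3: 16
Level 4: 8
Level 5: 4
Level 6: 2
Level 7: 1

The root is level 0 and the size-1 base case is level 7 (the tree spans levels 0 through 7, i.e. 8 levels counting the root), so the depth is the number of divisions: log_2(128) = 7

The recursion tree depth is log_2(128) = 7. At each level, the problem size is divided by 2, so it takes 7 divisions to reduce to a base case of size 1. The algorithm makes 2 recursive calls at each level.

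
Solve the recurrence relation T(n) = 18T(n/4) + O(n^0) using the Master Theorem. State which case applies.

Master Theorem for T(n) = 18T(n/4) + O(n^0):

a = 18, b = 4, c = 0
log_b(a) = log_4(18) = 2.0850

Case 1: c = 0 < log_4(18) = 2.0850
T(n) = O(n^(log_4 18))

For T(n) = 18T(n/4) + O(n^0): log_4(18) = 2.0850. This is Case 1 of the Master Theorem (c < log_b(a), work dominated by leaves), giving O(n^(log_4 18)).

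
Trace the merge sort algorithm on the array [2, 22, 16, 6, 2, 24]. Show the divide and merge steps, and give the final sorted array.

Merge sort trace:

Split: [2, 22, 16, 6, 2, 24] -> [2, 22, 16] and [6, 2, 24]
  Split: [2, 22, 16] -> [2] and [22, 16]
    Split: [22, 16] -> [22] and [16]
    Merge: [22] + [16] -> [16, 22]
  Merge: [2] + [16, 22] -> [2, 16, 22]
  Split: [6, 2, 24] -> [6] and [2, 24]
    Split: [2, 24] -> [2] and [24]
    Merge: [2] + [24] -> [2, 24]
  Merge: [6] + [2, 24] -> [2, 6, 24]
Merge: [2, 16, 22] + [2, 6, 24] -> [2, 2, 6, 16, 22, 24]

Final sorted array: [2, 2, 6, 16, 22, 24]

The merge sort proceeds by recursively splitting the array and merging sorted halves.
After all merges, the sorted array is [2, 2, 6, 16, 22, 24].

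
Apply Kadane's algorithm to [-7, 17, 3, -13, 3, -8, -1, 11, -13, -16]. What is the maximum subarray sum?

Using Kadane's algorithm on [-7, 17, 3, -13, 3, -8, -1, 11, -13, -16]:

Scanning through the array:
Position 1 (value 17): max_ending_here = 17, max_so_far = 17
Position 2 (value 3): max_ending_here = 20, max_so_far = 20
Position 3 (value -13): max_ending_here = 7, max_so_far = 20
Position 4 (value 3): max_ending_here = 10, max_so_far = 20
Position 5 (value -8): max_ending_here = 2, max_so_far = 20
Position 6 (value -1): max_ending_here = 1, max_so_far = 20
Position 7 (value 11): max_ending_here = 12, max_so_far = 20
Position 8 (value -13): max_ending_here = -1, max_so_far = 20
Position 9 (value -16): max_ending_here = -16, max_so_far = 20

Maximum subarray: [17, 3]
Maximum sum: 20

The maximum subarray is [17, 3] with sum 20. This subarray runs from index 1 to index 2.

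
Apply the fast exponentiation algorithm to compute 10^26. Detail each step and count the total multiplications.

Computing 10^26 by squaring (build up from 10^1; each line after the first costs one multiplication):

10^1 = 10
10^2 = (10^1)^2 = 10^2 = 100
10^3 = 10 * 10^2 = 10 * 100 = 1000
10^6 = (10^3)^2 = 1000^2 = 1000000
10^12 = (10^6)^2 = 1000000^2 = 1000000000000
10^13 = 10 * 10^12 = 10 * 1000000000000 = 10000000000000
10^26 = (10^13)^2 = 10000000000000^2 = 100000000000000000000000000

Result: 100000000000000000000000000
Multiplications needed: 6 (6 lines after 10^1)

10^26 = 100000000000000000000000000. Using exponentiation by squaring, this requires 6 multiplications. The key idea: if the exponent is even, square the half-power; if odd, multiply by the base once.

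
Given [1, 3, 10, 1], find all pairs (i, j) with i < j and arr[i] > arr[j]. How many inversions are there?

Finding inversions in [1, 3, 10, 1]:

(1, 3): arr[1]=3 > arr[3]=1
(2, 3): arr[2]=10 > arr[3]=1

Total inversions: 2

The array has 2 inversion(s): (1,3), (2,3). Each pair (i,j) satisfies i < j and arr[i] > arr[j].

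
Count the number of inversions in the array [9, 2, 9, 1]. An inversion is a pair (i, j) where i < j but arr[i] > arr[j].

Finding inversions in [9, 2, 9, 1]:

(0, 1): arr[0]=9 > arr[1]=2
(0, 3): arr[0]=9 > arr[3]=1
(1, 3): arr[1]=2 > arr[3]=1
(2, 3): arr[2]=9 > arr[3]=1

Total inversions: 4

The array has 4 inversion(s): (0,1), (0,3), (1,3), (2,3). Each pair (i,j) satisfies i < j and arr[i] > arr[j].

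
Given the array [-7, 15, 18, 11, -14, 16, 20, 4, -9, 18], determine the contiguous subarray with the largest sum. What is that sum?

Using Kadane's algorithm on [-7, 15, 18, 11, -14, 16, 20, 4, -9, 18]:

Scanning through the array:
Position 1 (value 15): max_ending_here = 15, max_so_far = 15
Position 2 (value 18): max_ending_here = 33, max_so_far = 33
Position 3 (value 11): max_ending_here = 44, max_so_far = 44
Position 4 (value -14): max_ending_here = 30, max_so_far = 44
Position 5 (value 16): max_ending_here = 46, max_so_far = 46
Position 6 (value 20): max_ending_here = 66, max_so_far = 66
Position 7 (value 4): max_ending_here = 70, max_so_far = 70
Position 8 (value -9): max_ending_here = 61, max_so_far = 70
Position 9 (value 18): max_ending_here = 79, max_so_far = 79

Maximum subarray: [15, 18, 11, -14, 16, 20, 4, -9, 18]
Maximum sum: 79

The maximum subarray is [15, 18, 11, -14, 16, 20, 4, -9, 18] with sum 79. This subarray runs from index 1 to index 9.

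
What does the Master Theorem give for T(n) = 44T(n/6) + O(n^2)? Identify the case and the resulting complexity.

Master Theorem for T(n) = 44T(n/6) + O(n^2):

a = 44, b = 6, c = 2
log_b(a) = log_6(44) = 2.1120

Case 1: c = 2 < log_6(44) = 2.1120
T(n) = O(n^(log_6 44))

For T(n) = 44T(n/6) + O(n^2): log_6(44) = 2.1120. This is Case 1 of the Master Theorem (c < log_b(a), work dominated by leaves), giving O(n^(log_6 44)).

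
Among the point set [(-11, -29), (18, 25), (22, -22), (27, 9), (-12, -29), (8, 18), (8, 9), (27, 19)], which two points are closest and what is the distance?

Computing all pairwise distances among 8 points:

d((-11, -29), (18, 25)) = 61.2944
d((-11, -29), (22, -22)) = 33.7343
d((-11, -29), (27, 9)) = 53.7401
d((-11, -29), (-12, -29)) = 1.0 <-- minimum
d((-11, -29), (8, 18)) = 50.6952
d((-11, -29), (8, 9)) = 42.4853
d((-11, -29), (27, 19)) = 61.2209
d((18, 25), (22, -22)) = 47.1699
d((18, 25), (27, 9)) = 18.3576
d((18, 25), (-12, -29)) = 61.7738
d((18, 25), (8, 18)) = 12.2066
d((18, 25), (8, 9)) = 18.868
d((18, 25), (27, 19)) = 10.8167
d((22, -22), (27, 9)) = 31.4006
d((22, -22), (-12, -29)) = 34.7131
d((22, -22), (8, 18)) = 42.3792
d((22, -22), (8, 9)) = 34.0147
d((22, -22), (27, 19)) = 41.3038
d((27, 9), (-12, -29)) = 54.4518
d((27, 9), (8, 18)) = 21.0238
d((27, 9), (8, 9)) = 19.0
d((27, 9), (27, 19)) = 10.0
d((-12, -29), (8, 18)) = 51.0784
d((-12, -29), (8, 9)) = 42.9418
d((-12, -29), (27, 19)) = 61.8466
d((8, 18), (8, 9)) = 9.0
d((8, 18), (27, 19)) = 19.0263
d((8, 9), (27, 19)) = 21.4709

Closest pair: (-11, -29) and (-12, -29) with distance 1.0

The closest pair is (-11, -29) and (-12, -29) with Euclidean distance 1.0. For 8 points, brute-force pairwise comparison is shown above. For large n, the divide-and-conquer algorithm (sort by x, recurse on halves, check the dividing strip) achieves O(n log n).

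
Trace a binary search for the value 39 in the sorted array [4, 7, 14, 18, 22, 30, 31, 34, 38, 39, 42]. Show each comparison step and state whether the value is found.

Binary search for 39 in [4, 7, 14, 18, 22, 30, 31, 34, 38, 39, 42]:

lo=0, hi=10, mid=5, arr[mid]=30 -> 30 < 39, search right half
lo=6, hi=10, mid=8, arr[mid]=38 -> 38 < 39, search right half
lo=9, hi=10, mid=9, arr[mid]=39 -> Found target at index 9!

Binary search finds 39 at index 9 after 3 comparisons. The search repeatedly halves the search space by comparing with the middle element.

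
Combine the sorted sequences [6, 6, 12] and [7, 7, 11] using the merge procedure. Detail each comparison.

Merging process:

Compare 6 vs 7: take 6 from left. Merged: [6]
Compare 6 vs 7: take 6 from left. Merged: [6, 6]
Compare 12 vs 7: take 7 from right. Merged: [6, 6, 7]
Compare 12 vs 7: take 7 from right. Merged: [6, 6, 7, 7]
Compare 12 vs 11: take 11 from right. Merged: [6, 6, 7, 7, 11]
Append remaining from left: [12]. Merged: [6, 6, 7, 7, 11, 12]

Final merged array: [6, 6, 7, 7, 11, 12]
Total comparisons: 5

The merged array is [6, 6, 7, 7, 11, 12], requiring 5 comparisons. The merge step runs in O(n) time where n is the total number of elements.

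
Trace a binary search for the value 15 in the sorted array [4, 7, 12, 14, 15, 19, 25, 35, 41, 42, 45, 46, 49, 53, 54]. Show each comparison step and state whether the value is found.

Binary search for 15 in [4, 7, 12, 14, 15, 19, 25, 35, 41, 42, 45, 46, 49, 53, 54]:

lo=0, hi=14, mid=7, arr[mid]=35 -> 35 > 15, search left half
lo=0, hi=6, mid=3, arr[mid]=14 -> 14 < 15, search right half
lo=4, hi=6, mid=5, arr[mid]=19 -> 19 > 15, search left half
lo=4, hi=4, mid=4, arr[mid]=15 -> Found target at index 4!

Binary search finds 15 at index 4 after 4 comparisons. The search repeatedly halves the search space by comparing with the middle element.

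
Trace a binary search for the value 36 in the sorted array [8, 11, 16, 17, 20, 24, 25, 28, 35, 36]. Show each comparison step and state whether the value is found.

Binary search for 36 in [8, 11, 16, 17, 20, 24, 25, 28, 35, 36]:

lo=0, hi=9, mid=4, arr[mid]=20 -> 20 < 36, search right half
lo=5, hi=9, mid=7, arr[mid]=28 -> 28 < 36, search right half
lo=8, hi=9, mid=8, arr[mid]=35 -> 35 < 36, search right half
lo=9, hi=9, mid=9, arr[mid]=36 -> Found target at index 9!

Binary search finds 36 at index 9 after 4 comparisons. The search repeatedly halves the search space by comparing with the middle element.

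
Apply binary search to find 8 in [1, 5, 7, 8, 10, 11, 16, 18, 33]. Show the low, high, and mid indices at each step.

Binary search for 8 in [1, 5, 7, 8, 10, 11, 16, 18, 33]:

lo=0, hi=8, mid=4, arr[mid]=10 -> 10 > 8, search left half
lo=0, hi=3, mid=1, arr[mid]=5 -> 5 < 8, search right half
lo=2, hi=3, mid=2, arr[mid]=7 -> 7 < 8, search right half
lo=3, hi=3, mid=3, arr[mid]=8 -> Found target at index 3!

Binary search finds 8 at index 3 after 4 comparisons. The search repeatedly halves the search space by comparing with the middle element.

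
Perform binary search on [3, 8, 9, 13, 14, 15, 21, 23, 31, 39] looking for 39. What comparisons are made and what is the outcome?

Binary search for 39 in [3, 8, 9, 13, 14, 15, 21, 23, 31, 39]:

lo=0, hi=9, mid=4, arr[mid]=14 -> 14 < 39, search right half
lo=5, hi=9, mid=7, arr[mid]=23 -> 23 < 39, search right half
lo=8, hi=9, mid=8, arr[mid]=31 -> 31 < 39, search right half
lo=9, hi=9, mid=9, arr[mid]=39 -> Found target at index 9!

Binary search finds 39 at index 9 after 4 comparisons. The search repeatedly halves the search space by comparing with the middle element.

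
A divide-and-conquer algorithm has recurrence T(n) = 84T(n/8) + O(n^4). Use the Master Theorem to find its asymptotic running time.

Master Theorem for T(n) = 84T(n/8) + O(n^4):

a = 84, b = 8, c = 4
log_b(a) = log_8(84) = 2.1308

Case 3: c = 4 > log_8(84) = 2.1308
T(n) = O(n^4) = O(n^4)

For T(n) = 84T(n/8) + O(n^4): log_8(84) = 2.1308. This is Case 3 of the Master Theorem (c > log_b(a), work dominated by root), giving O(n^4).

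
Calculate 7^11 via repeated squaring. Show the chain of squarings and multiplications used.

Computing 7^11 by squaring (build up from 7^1; each line after the first costs one multiplication):

7^1 = 7
7^2 = (7^1)^2 = 7^2 = 49
7^4 = (7^2)^2 = 49^2 = 2401
7^5 = 7 * 7^4 = 7 * 2401 = 16807
7^10 = (7^5)^2 = 16807^2 = 282475249
7^11 = 7 * 7^10 = 7 * 282475249 = 1977326743

Result: 1977326743
Multiplications needed: 5 (5 lines after 7^1)

7^11 = 1977326743. Using exponentiation by squaring, this requires 5 multiplications. The key idea: if the exponent is even, square the half-power; if odd, multiply by the base once.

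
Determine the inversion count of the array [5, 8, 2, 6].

Finding inversions in [5, 8, 2, 6]:

(0, 2): arr[0]=5 > arr[2]=2
(1, 2): arr[1]=8 > arr[2]=2
(1, 3): arr[1]=8 > arr[3]=6

Total inversions: 3

The array has 3 inversion(s): (0,2), (1,2), (1,3). Each pair (i,j) satisfies i < j and arr[i] > arr[j].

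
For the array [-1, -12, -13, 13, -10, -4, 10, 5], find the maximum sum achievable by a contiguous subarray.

Using Kadane's algorithm on [-1, -12, -13, 13, -10, -4, 10, 5]:

Scanning through the array:
Position 1 (value -12): max_ending_here = -12, max_so_far = -1
Position 2 (value -13): max_ending_here = -13, max_so_far = -1
Position 3 (value 13): max_ending_here = 13, max_so_far = 13
Position 4 (value -10): max_ending_here = 3, max_so_far = 13
Position 5 (value -4): max_ending_here = -1, max_so_far = 13
Position 6 (value 10): max_ending_here = 10, max_so_far = 13
Position 7 (value 5): max_ending_here = 15, max_so_far = 15

Maximum subarray: [10, 5]
Maximum sum: 15

The maximum subarray is [10, 5] with sum 15. This subarray runs from index 6 to index 7.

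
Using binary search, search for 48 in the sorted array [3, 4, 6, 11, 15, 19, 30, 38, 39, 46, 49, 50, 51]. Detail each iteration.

Binary search for 48 in [3, 4, 6, 11, 15, 19, 30, 38, 39, 46, 49, 50, 51]:

lo=0, hi=12, mid=6, arr[mid]=30 -> 30 < 48, search right half
lo=7, hi=12, mid=9, arr[mid]=46 -> 46 < 48, search right half
lo=10, hi=12, mid=11, arr[mid]=50 -> 50 > 48, search left half
lo=10, hi=10, mid=10, arr[mid]=49 -> 49 > 48, search left half
lo=10 > hi=9, target 48 not found

Binary search determines that 48 is not in the array after 4 comparisons. The search space was exhausted without finding the target.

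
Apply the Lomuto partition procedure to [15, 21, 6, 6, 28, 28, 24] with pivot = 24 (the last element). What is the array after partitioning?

Lomuto partition with pivot = 24:

Initial array: [15, 21, 6, 6, 28, 28, 24]

arr[0]=15 <= 24: swap with position 0, array becomes [15, 21, 6, 6, 28, 28, 24]
arr[1]=21 <= 24: swap with position 1, array becomes [15, 21, 6, 6, 28, 28, 24]
arr[2]=6 <= 24: swap with position 2, array becomes [15, 21, 6, 6, 28, 28, 24]
arr[3]=6 <= 24: swap with position 3, array becomes [15, 21, 6, 6, 28, 28, 24]
arr[4]=28 > 24: no swap
arr[5]=28 > 24: no swap

Place pivot at position 4: [15, 21, 6, 6, 24, 28, 28]
Pivot position: 4

After partitioning with pivot 24, the array becomes [15, 21, 6, 6, 24, 28, 28]. The pivot is placed at index 4. All elements to the left of the pivot are <= 24, and all elements to the right are > 24.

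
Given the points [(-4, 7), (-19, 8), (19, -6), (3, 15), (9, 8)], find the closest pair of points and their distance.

Computing all pairwise distances among 5 points:

d((-4, 7), (-19, 8)) = 15.0333
d((-4, 7), (19, -6)) = 26.4197
d((-4, 7), (3, 15)) = 10.6301
d((-4, 7), (9, 8)) = 13.0384
d((-19, 8), (19, -6)) = 40.4969
d((-19, 8), (3, 15)) = 23.0868
d((-19, 8), (9, 8)) = 28.0
d((19, -6), (3, 15)) = 26.4008
d((19, -6), (9, 8)) = 17.2047
d((3, 15), (9, 8)) = 9.2195 <-- minimum

Closest pair: (3, 15) and (9, 8) with distance 9.2195

The closest pair is (3, 15) and (9, 8) with Euclidean distance 9.2195. For 5 points, brute-force pairwise comparison is shown above. For large n, the divide-and-conquer algorithm (sort by x, recurse on halves, check the dividing strip) achieves O(n log n).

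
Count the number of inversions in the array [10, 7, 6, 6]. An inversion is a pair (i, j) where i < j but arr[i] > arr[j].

Finding inversions in [10, 7, 6, 6]:

(0, 1): arr[0]=10 > arr[1]=7
(0, 2): arr[0]=10 > arr[2]=6
(0, 3): arr[0]=10 > arr[3]=6
(1, 2): arr[1]=7 > arr[2]=6
(1, 3): arr[1]=7 > arr[3]=6

Total inversions: 5

The array has 5 inversion(s): (0,1), (0,2), (0,3), (1,2), (1,3). Each pair (i,j) satisfies i < j and arr[i] > arr[j].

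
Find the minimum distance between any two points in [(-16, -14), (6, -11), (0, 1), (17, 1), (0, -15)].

Computing all pairwise distances among 5 points:

d((-16, -14), (6, -11)) = 22.2036
d((-16, -14), (0, 1)) = 21.9317
d((-16, -14), (17, 1)) = 36.2491
d((-16, -14), (0, -15)) = 16.0312
d((6, -11), (0, 1)) = 13.4164
d((6, -11), (17, 1)) = 16.2788
d((6, -11), (0, -15)) = 7.2111 <-- minimum
d((0, 1), (17, 1)) = 17.0
d((0, 1), (0, -15)) = 16.0
d((17, 1), (0, -15)) = 23.3452

Closest pair: (6, -11) and (0, -15) with distance 7.2111

The closest pair is (6, -11) and (0, -15) with Euclidean distance 7.2111. For 5 points, brute-force pairwise comparison is shown above. For large n, the divide-and-conquer algorithm (sort by x, recurse on halves, check the dividing strip) achieves O(n log n).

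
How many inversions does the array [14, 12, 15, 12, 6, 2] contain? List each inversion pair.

Finding inversions in [14, 12, 15, 12, 6, 2]:

(0, 1): arr[0]=14 > arr[1]=12
(0, 3): arr[0]=14 > arr[3]=12
(0, 4): arr[0]=14 > arr[4]=6
(0, 5): arr[0]=14 > arr[5]=2
(1, 4): arr[1]=12 > arr[4]=6
(1, 5): arr[1]=12 > arr[5]=2
(2, 3): arr[2]=15 > arr[3]=12
(2, 4): arr[2]=15 > arr[4]=6
(2, 5): arr[2]=15 > arr[5]=2
(3, 4): arr[3]=12 > arr[4]=6
(3, 5): arr[3]=12 > arr[5]=2
(4, 5): arr[4]=6 > arr[5]=2

Total inversions: 12

The array has 12 inversion(s): (0,1), (0,3), (0,4), (0,5), (1,4), (1,5), (2,3), (2,4), (2,5), (3,4), (3,5), (4,5). Each pair (i,j) satisfies i < j and arr[i] > arr[j].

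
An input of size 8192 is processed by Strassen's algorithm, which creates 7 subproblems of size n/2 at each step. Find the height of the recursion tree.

For divide and conquer with division factor 2:

Problem sizes at each level:
Level 0: 8192
Level 1: 4096
Level 2: 2048
Level 3: 1024
Level 4: 512
Level 5: 256
Level 6: 128
Level 7: 64
Level 8: 32
Level 9: 16
Level 10: 8
Level 11: 4
Level 12: 2
Level 13: 1

The root is level 0 and the size-1 base case is level 13 (the tree spans levels 0 through 13, i.e. 14 levels counting the root), so the depth is the number of divisions: log_2(8192) = 13

The recursion tree depth is log_2(8192) = 13. At each level, the problem size is divided by 2, so it takes 13 divisions to reduce to a base case of size 1. The algorithm makes 7 recursive calls at each level.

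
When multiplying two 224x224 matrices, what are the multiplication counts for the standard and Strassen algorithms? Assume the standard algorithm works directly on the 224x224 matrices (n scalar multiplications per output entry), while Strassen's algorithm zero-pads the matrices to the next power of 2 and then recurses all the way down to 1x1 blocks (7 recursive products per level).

Matrix multiplication for 224x224 matrices:

Strassen's algorithm requires power-of-2 dimensions. Pad 224x224 to 256x256 (next power of 2).

Standard algorithm: 224^3 = 11239424 multiplications
Strassen's algorithm: 7^(log2(256)) = 7^8 = 5764801 multiplications
Savings: 11239424 - 5764801 = 5474623 multiplications

Standard: 11239424 multiplications (224^3). Strassen: 5764801 multiplications (7^8, after padding to 256x256). Strassen reduces 8 recursive multiplications to 7 at each level.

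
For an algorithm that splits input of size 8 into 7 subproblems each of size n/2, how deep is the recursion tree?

For divide and conquer with division factor 2:

Problem sizes at each level:
Level 0: 8
Level 1: 4
Level 2: 2
Level 3: 1

The root is level 0 and the size-1 base case is level 3 (the tree spans levels 0 through 3, i.e. 4 levels counting the root), so the depth is the number of divisions: log_2(8) = 3

The recursion tree depth is log_2(8) = 3. At each level, the problem size is divided by 2, so it takes 3 divisions to reduce to a base case of size 1. The algorithm makes 7 recursive calls at each level.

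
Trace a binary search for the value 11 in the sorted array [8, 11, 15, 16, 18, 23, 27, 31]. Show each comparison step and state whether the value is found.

Binary search for 11 in [8, 11, 15, 16, 18, 23, 27, 31]:

lo=0, hi=7, mid=3, arr[mid]=16 -> 16 > 11, search left half
lo=0, hi=2, mid=1, arr[mid]=11 -> Found target at index 1!

Binary search finds 11 at index 1 after 2 comparisons. The search repeatedly halves the search space by comparing with the middle element.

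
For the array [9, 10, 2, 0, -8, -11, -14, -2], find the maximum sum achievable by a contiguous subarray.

Using Kadane's algorithm on [9, 10, 2, 0, -8, -11, -14, -2]:

Scanning through the array:
Position 1 (value 10): max_ending_here = 19, max_so_far = 19
Position 2 (value 2): max_ending_here = 21, max_so_far = 21
Position 3 (value 0): max_ending_here = 21, max_so_far = 21
Position 4 (value -8): max_ending_here = 13, max_so_far = 21
Position 5 (value -11): max_ending_here = 2, max_so_far = 21
Position 6 (value -14): max_ending_here = -12, max_so_far = 21
Position 7 (value -2): max_ending_here = -2, max_so_far = 21

Maximum subarray: [9, 10, 2]
Maximum sum: 21

The maximum subarray is [9, 10, 2] with sum 21. This subarray runs from index 0 to index 2.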